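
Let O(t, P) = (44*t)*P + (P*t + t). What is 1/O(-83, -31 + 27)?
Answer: 1/14857 ≈ 6.7308e-5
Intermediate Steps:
O(t, P) = t + 45*P*t (O(t, P) = 44*P*t + (t + P*t) = t + 45*P*t)
1/O(-83, -31 + 27) = 1/(-83*(1 + 45*(-31 + 27))) = 1/(-83*(1 + 45*(-4))) = 1/(-83*(1 - 180)) = 1/(-83*(-179)) = 1/14857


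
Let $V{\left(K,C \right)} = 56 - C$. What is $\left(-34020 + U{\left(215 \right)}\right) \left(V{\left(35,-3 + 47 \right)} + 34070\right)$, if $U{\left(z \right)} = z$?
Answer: $-1152142010$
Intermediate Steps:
$\left(-34020 + U{\left(215 \right)}\right) \left(V{\left(35,-3 + 47 \right)} + 34070\right) = \left(-34020 + 215\right) \left(\left(56 - \left(-3 + 47\right)\right) + 34070\right) = - 33805 \left(\left(56 - 44\right) + 34070\right) = - 33805 \left(12 + 34070\right) = \left(-33805\right) 34082 = -1152142010$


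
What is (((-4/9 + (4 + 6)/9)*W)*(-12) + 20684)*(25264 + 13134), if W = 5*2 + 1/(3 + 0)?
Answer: 2373149992/3 ≈ 7.9105e+8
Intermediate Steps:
W = 31/3 (W = 10 + 1/3 = 10 + ⅓ = 31/3 ≈ 10.333)
(((-4/9 + (4 + 6)/9)*W)*(-12) + 20684)*(25264 + 13134) = (((-4/9 + (4 + 6)/9)*(31/3))*(-12) + 20684)*(25264 + 13134) = (((-4*⅑ + 10*(⅑))*(31/3))*(-12) + 20684)*38398 = (((-4/9 + 10/9)*(31/3))*(-12) + 20684)*38398 = (((⅔)*(31/3))*(-12) + 20684)*38398 = ((62/9)*(-12) + 20684)*38398 = (-248/3 + 20684)*38398 = (61804/3)*38398 = 2373149992/3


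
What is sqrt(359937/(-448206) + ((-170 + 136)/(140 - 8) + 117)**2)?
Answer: sqrt(2737708194946003)/448206 ≈ 116.74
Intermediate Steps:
sqrt(359937/(-448206) + ((-170 + 136)/(140 - 8) + 117)**2) = sqrt(359937*(-1/448206) + (-34/132 + 117)**2) = sqrt(-119979/149402 + (-34*1/132 + 117)**2) = sqrt(-119979/149402 + (-17/66 + 117)**2) = sqrt(-119979/149402 + (7705/66)**2) = sqrt(-119979/149402 + 59367025/4356) = sqrt(403137710933/29581596) = sqrt(2737708194946003)/448206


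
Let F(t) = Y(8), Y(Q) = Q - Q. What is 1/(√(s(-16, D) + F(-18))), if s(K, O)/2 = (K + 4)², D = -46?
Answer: √2/24 ≈ 0.058926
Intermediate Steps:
Y(Q) = 0
F(t) = 0
s(K, O) = 2*(4 + K)² (s(K, O) = 2*(K + 4)² = 2*(4 + K)²)
1/(√(s(-16, D) + F(-18))) = 1/(√(2*(4 - 16)² + 0)) = 1/(√(2*(-12)² + 0)) = 1/(√(2*144 + 0)) = 1/(√(288 + 0)) = 1/(√288) = 1/(12*√2) = √2/24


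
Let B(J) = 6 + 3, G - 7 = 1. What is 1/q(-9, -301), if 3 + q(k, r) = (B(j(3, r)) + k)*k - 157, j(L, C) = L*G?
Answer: -1/160 ≈ -0.0062500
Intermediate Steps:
G = 8 (G = 7 + 1 = 8)
j(L, C) = 8*L (j(L, C) = L*8 = 8*L)
B(J) = 9
q(k, r) = -160 + k*(9 + k) (q(k, r) = -3 + ((9 + k)*k - 157) = -3 + (k*(9 + k) - 157) = -3 + (-157 + k*(9 + k)) = -160 + k*(9 + k))
1/q(-9, -301) = 1/(-160 + (-9)² + 9*(-9)) = 1/(-160 + 81 - 81) = 1/(-160) = -1/160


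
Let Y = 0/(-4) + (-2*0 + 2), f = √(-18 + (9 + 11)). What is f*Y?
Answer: 2*√2 ≈ 2.8284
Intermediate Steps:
f = √2 (f = √(-18 + 20) = √2 ≈ 1.4142)
Y = 2 (Y = 0*(-¼) + (0 + 2) = 0 + 2 = 2)
f*Y = √2*2 = 2*√2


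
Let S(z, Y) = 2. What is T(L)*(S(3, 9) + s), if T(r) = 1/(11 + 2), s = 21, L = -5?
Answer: 23/13 ≈ 1.7692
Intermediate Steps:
T(r) = 1/13
T(L)*(S(3, 9) + s) = (2 + 21)/13 = (1/13)*23 = 23/13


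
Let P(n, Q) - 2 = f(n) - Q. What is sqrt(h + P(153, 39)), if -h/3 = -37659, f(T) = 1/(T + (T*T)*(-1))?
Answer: sqrt(1696740084794)/3876 ≈ 336.07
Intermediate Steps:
f(T) = 1/(T - T**2) (f(T) = 1/(T + T**2*(-1)) = 1/(T - T**2))
P(n, Q) = 2 - Q - 1/(n*(-1 + n)) (P(n, Q) = 2 + (-1/(n*(-1 + n)) - Q) = 2 + (-Q - 1/(n*(-1 + n))) = 2 - Q - 1/(n*(-1 + n)))
h = 112977 (h = -3*(-37659) = 112977)
sqrt(h + P(153, 39)) = sqrt(112977 + (-1 + 153*(-1 + 153)*(2 - 1*39))/(153*(-1 + 153))) = sqrt(112977 + (1/153)*(-1 + 153*152*(2 - 39))/152) = sqrt(112977 + (1/153)*(1/152)*(-1 + 153*152*(-37))) = sqrt(112977 + (1/153)*(1/152)*(-1 - 860472)) = sqrt(112977 + (1/153)*(1/152)*(-860473)) = sqrt(112977 - 860473/23256) = sqrt(2626532639/23256) = sqrt(1696740084794)/3876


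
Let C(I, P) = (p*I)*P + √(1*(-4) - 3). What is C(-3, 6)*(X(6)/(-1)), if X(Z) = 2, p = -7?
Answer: -252 - 2*I*√7 ≈ -252.0 - 5.2915*I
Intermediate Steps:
C(I, P) = I*√7 - 7*I*P (C(I, P) = (-7*I)*P + √(1*(-4) - 3) = -7*I*P + √(-4 - 3) = -7*I*P + √(-7) = -7*I*P + I*√7 = I*√7 - 7*I*P)
C(-3, 6)*(X(6)/(-1)) = (I*√7 - 7*(-3)*6)*(2/(-1)) = (I*√7 + 126)*(2*(-1)) = (126 + I*√7)*(-2) = -252 - 2*I*√7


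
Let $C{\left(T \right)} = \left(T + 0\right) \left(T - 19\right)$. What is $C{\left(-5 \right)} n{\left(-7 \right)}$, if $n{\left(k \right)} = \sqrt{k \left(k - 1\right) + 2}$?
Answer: $120 \sqrt{58} \approx 913.89$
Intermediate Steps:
$n{\left(k \right)} = \sqrt{2 + k \left(-1 + k\right)}$ ($n{\left(k \right)} = \sqrt{k \left(-1 + k\right) + 2} = \sqrt{2 + k \left(-1 + k\right)}$)
$C{\left(T \right)} = T \left(-19 + T\right)$
$C{\left(-5 \right)} n{\left(-7 \right)} = - 5 \left(-19 - 5\right) \sqrt{2 + \left(-7\right)^{2} - -7} = \left(-5\right) \left(-24\right) \sqrt{2 + 49 + 7} = 120 \sqrt{58}$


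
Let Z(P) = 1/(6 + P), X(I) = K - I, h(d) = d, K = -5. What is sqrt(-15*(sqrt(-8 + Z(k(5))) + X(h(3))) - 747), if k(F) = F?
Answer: sqrt(-75867 - 165*I*sqrt(957))/11 ≈ 0.84187 - 25.054*I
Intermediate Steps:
X(I) = -5 - I
sqrt(-15*(sqrt(-8 + Z(k(5))) + X(h(3))) - 747) = sqrt(-15*(sqrt(-8 + 1/(6 + 5)) + (-5 - 1*3)) - 747) = sqrt(-15*(sqrt(-8 + 1/11) + (-5 - 3)) - 747) = sqrt(-15*(sqrt(-8 + 1/11) - 8) - 747) = sqrt(-15*(sqrt(-87/11) - 8) - 747) = sqrt(-15*(I*sqrt(957)/11 - 8) - 747) = sqrt(-15*(-8 + I*sqrt(957)/11) - 747) = sqrt((120 - 15*I*sqrt(957)/11) - 747) = sqrt(-627 - 15*I*sqrt(957)/11)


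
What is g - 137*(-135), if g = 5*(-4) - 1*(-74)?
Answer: 18549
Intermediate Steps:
g = 54 (g = -20 + 74 = 54)
g - 137*(-135) = 54 - 137*(-135) = 54 + 18495 = 18549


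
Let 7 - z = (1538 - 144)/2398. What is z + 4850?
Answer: 5822846/1199 ≈ 4856.4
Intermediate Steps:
z = 7696/1199 (z = 7 - (1538 - 144)/2398 = 7 - 1394/2398 = 7 - 1*697/1199 = 7 - 697/1199 = 7696/1199 ≈ 6.4187)
z + 4850 = 7696/1199 + 4850 = 5822846/1199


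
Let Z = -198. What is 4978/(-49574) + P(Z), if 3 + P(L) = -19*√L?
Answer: -76850/24787 - 57*I*√22 ≈ -3.1004 - 267.35*I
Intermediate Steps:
P(L) = -3 - 19*√L
4978/(-49574) + P(Z) = 4978/(-49574) + (-3 - 57*I*√22) = 4978*(-1/49574) + (-3 - 57*I*√22) = -2489/24787 + (-3 - 57*I*√22) = -76850/24787 - 57*I*√22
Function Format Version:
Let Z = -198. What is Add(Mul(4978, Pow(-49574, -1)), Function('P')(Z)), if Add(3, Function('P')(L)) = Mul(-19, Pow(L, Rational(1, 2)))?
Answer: Add(Rational(-76850, 24787), Mul(-57, I, Pow(22, Rational(1, 2)))) ≈ Add(-3.1004, Mul(-267.35, I))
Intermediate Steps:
Function('P')(L) = Add(-3, Mul(-19, Pow(L, Rational(1, 2))))
Add(Mul(4978, Pow(-49574, -1)), Function('P')(Z)) = Add(Mul(4978, Pow(-49574, -1)), Add(-3, Mul(-19, Pow(-198, Rational(1, 2))))) = Add(Mul(4978, Rational(-1, 49574)), Add(-3, Mul(-19, Mul(3, I, Pow(22, Rational(1, 2)))))) = Add(Rational(-2489, 24787), Add(-3, Mul(-57, I, Pow(22, Rational(1, 2))))) = Add(Rational(-76850, 24787), Mul(-57, I, Pow(22, Rational(1, 2))))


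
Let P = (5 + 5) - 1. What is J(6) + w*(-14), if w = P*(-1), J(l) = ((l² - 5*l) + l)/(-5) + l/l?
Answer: 623/5 ≈ 124.60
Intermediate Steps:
P = 9 (P = 10 - 1 = 9)
J(l) = 1 - l²/5 + 4*l/5 (J(l) = (l² - 4*l)*(-⅕) + 1 = (-l²/5 + 4*l/5) + 1 = 1 - l²/5 + 4*l/5)
w = -9 (w = 9*(-1) = -9)
J(6) + w*(-14) = (1 - ⅕*6² + (⅘)*6) - 9*(-14) = (1 - ⅕*36 + 24/5) + 126 = (1 - 36/5 + 24/5) + 126 = -7/5 + 126 = 623/5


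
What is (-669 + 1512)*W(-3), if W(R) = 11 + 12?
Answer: 19389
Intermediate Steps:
W(R) = 23
(-669 + 1512)*W(-3) = (-669 + 1512)*23 = 843*23 = 19389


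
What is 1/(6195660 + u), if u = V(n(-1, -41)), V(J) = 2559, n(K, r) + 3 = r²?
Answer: 1/6198219 ≈ 1.6134e-7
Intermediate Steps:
n(K, r) = -3 + r²
u = 2559
1/(6195660 + u) = 1/(6195660 + 2559) = 1/6198219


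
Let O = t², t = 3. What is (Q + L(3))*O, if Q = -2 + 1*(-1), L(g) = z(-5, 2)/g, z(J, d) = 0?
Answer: -27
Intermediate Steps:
L(g) = 0 (L(g) = 0/g = 0)
O = 9 (O = 3² = 9)
Q = -3 (Q = -2 - 1 = -3)
(Q + L(3))*O = (-3 + 0)*9 = -3*9 = -27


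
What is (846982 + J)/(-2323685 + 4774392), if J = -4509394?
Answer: -3662412/2450707 ≈ -1.4944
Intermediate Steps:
(846982 + J)/(-2323685 + 4774392) = (846982 - 4509394)/(-2323685 + 4774392) = -3662412/2450707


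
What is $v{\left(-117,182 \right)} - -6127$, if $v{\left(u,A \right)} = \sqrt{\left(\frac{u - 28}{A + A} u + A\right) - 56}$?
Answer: $6127 + \frac{3 \sqrt{3759}}{14} \approx 6140.1$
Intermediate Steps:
$v{\left(u,A \right)} = \sqrt{-56 + A + \frac{u \left(-28 + u\right)}{2 A}}$ ($v{\left(u,A \right)} = \sqrt{\left(\frac{-28 + u}{2 A} u + A\right) - 56} = \sqrt{\left(\frac{u \left(-28 + u\right)}{2 A} + A\right) - 56} = \sqrt{\left(A + \frac{u \left(-28 + u\right)}{2 A}\right) - 56} = \sqrt{-56 + A + \frac{u \left(-28 + u\right)}{2 A}}$)
$v{\left(-117,182 \right)} - -6127 = \frac{\sqrt{2} \sqrt{\frac{\left(-117\right)^{2} - -3276 + 2 \cdot 182 \left(-56 + 182\right)}{182}}}{2} - -6127 = \frac{\sqrt{2} \sqrt{\frac{13689 + 3276 + 2 \cdot 182 \cdot 126}{182}}}{2} + 6127 = \frac{\sqrt{2} \sqrt{\frac{13689 + 3276 + 45864}{182}}}{2} + 6127 = \frac{\sqrt{2} \sqrt{\frac{1}{182} \cdot 62829}}{2} + 6127 = \frac{\sqrt{2} \sqrt{\frac{4833}{14}}}{2} + 6127 = \frac{\sqrt{2} \frac{3 \sqrt{7518}}{14}}{2} + 6127 = \frac{3 \sqrt{3759}}{14} + 6127 = 6127 + \frac{3 \sqrt{3759}}{14}$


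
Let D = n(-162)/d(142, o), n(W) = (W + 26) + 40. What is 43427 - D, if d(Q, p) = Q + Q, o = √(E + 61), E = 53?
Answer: 3083341/71 ≈ 43427.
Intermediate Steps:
n(W) = 66 + W (n(W) = (26 + W) + 40 = 66 + W)
o = √114 (o = √(53 + 61) = √114 ≈ 10.677)
d(Q, p) = 2*Q
D = -24/71 (D = (66 - 162)/((2*142)) = -96/284 = -96*1/284 = -24/71 ≈ -0.33803)
43427 - D = 43427 - 1*(-24/71) = 43427 + 24/71 = 3083341/71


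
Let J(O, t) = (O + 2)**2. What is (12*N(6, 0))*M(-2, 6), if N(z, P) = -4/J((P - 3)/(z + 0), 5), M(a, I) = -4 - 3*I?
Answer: 1408/3 ≈ 469.33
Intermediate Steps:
J(O, t) = (2 + O)**2
N(z, P) = -4/(2 + (-3 + P)/z)**2 (N(z, P) = -4/(2 + (P - 3)/(z + 0))**2 = -4/(2 + (-3 + P)/z)**2)
(12*N(6, 0))*M(-2, 6) = (12*(-4*6**2/(-3 + 0 + 2*6)**2))*(-4 - 3*6) = (12*(-4*36/(-3 + 0 + 12)**2))*(-4 - 18) = (12*(-4*36/9**2))*(-22) = (12*(-4*36*1/81))*(-22) = (12*(-16/9))*(-22) = -64/3*(-22) = 1408/3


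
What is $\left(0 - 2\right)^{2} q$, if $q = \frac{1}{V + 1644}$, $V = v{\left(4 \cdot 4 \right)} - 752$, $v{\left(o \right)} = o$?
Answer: $\frac{1}{227} \approx 0.0044053$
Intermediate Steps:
$V = -736$ ($V = 4 \cdot 4 - 752 = 16 - 752 = -736$)
$q = \frac{1}{908}$ ($q = \frac{1}{-736 + 1644} = \frac{1}{908} \approx 0.0011013$)
$\left(0 - 2\right)^{2} q = \left(0 - 2\right)^{2} \cdot \frac{1}{908} = \left(-2\right)^{2} \cdot \frac{1}{908} = 4 \cdot \frac{1}{908} = \frac{1}{227}$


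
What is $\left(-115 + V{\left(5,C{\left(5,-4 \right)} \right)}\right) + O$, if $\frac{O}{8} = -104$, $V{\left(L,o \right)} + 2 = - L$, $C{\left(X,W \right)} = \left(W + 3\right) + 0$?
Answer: $-954$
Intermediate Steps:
$C{\left(X,W \right)} = 3 + W$ ($C{\left(X,W \right)} = \left(3 + W\right) + 0 = 3 + W$)
$V{\left(L,o \right)} = -2 - L$
$O = -832$ ($O = 8 \left(-104\right) = -832$)
$\left(-115 + V{\left(5,C{\left(5,-4 \right)} \right)}\right) + O = \left(-115 - 7\right) - 832 = -122 - 832 = -954$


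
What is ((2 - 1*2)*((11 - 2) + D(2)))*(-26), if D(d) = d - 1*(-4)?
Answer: 0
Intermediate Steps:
D(d) = 4 + d (D(d) = d + 4 = 4 + d)
((2 - 1*2)*((11 - 2) + D(2)))*(-26) = ((2 - 1*2)*((11 - 2) + (4 + 2)))*(-26) = ((2 - 2)*(9 + 6))*(-26) = (0*15)*(-26) = 0*(-26) = 0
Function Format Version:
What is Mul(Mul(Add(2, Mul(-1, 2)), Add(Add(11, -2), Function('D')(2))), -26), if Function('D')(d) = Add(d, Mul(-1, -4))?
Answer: 0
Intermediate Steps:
Function('D')(d) = Add(4, d) (Function('D')(d) = Add(d, 4) = Add(4, d))
Mul(Mul(Add(2, Mul(-1, 2)), Add(Add(11, -2), Function('D')(2))), -26) = Mul(Mul(Add(2, Mul(-1, 2)), Add(Add(11, -2), Add(4, 2))), -26) = Mul(Mul(Add(2, -2), Add(9, 6)), -26) = Mul(Mul(0, 15), -26) = Mul(0, -26) = 0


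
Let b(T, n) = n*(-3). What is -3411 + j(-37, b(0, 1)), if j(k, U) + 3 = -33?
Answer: -3447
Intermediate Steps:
b(T, n) = -3*n
j(k, U) = -36 (j(k, U) = -3 - 33 = -36)
-3411 + j(-37, b(0, 1)) = -3411 - 36 = -3447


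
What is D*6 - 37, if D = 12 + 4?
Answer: 59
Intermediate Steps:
D = 16
D*6 - 37 = 16*6 - 37 = 96 - 37 = 59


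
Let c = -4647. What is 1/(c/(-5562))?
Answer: 1854/1549 ≈ 1.1969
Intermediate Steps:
1/(c/(-5562)) = 1/(-4647/(-5562)) = 1/(-4647*(-1/5562)) = 1/(1549/1854) = 1854/1549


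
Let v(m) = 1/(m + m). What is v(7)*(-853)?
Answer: -853/14 ≈ -60.929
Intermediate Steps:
v(m) = 1/(2*m)
v(7)*(-853) = ((1/2)/7)*(-853) = ((1/2)*(1/7))*(-853) = (1/14)*(-853) = -853/14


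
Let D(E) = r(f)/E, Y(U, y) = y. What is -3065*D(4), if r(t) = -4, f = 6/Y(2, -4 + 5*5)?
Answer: 3065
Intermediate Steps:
f = 2/7 (f = 6/(-4 + 5*5) = 6/(-4 + 25) = 6/21 = 6*(1/21) = 2/7 ≈ 0.28571)
D(E) = -4/E
-3065*D(4) = -(-12260)/4 = -3065*(-1) = 3065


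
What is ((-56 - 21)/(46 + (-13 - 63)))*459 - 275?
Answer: 9031/10 ≈ 903.10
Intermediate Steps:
((-56 - 21)/(46 + (-13 - 63)))*459 - 275 = -77/(46 - 76)*459 - 275 = -77/(-30)*459 - 275 = -77*(-1/30)*459 - 275 = (77/30)*459 - 275 = 11781/10 - 275 = 9031/10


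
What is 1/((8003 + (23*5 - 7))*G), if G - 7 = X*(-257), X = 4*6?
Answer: -1/49971871 ≈ -2.0011e-8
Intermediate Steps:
X = 24
G = -6161 (G = 7 + 24*(-257) = 7 - 6168 = -6161)
1/((8003 + (23*5 - 7))*G) = 1/((8003 + (23*5 - 7))*(-6161)) = -1/6161/(8003 + (115 - 7)) = -1/6161/(8003 + 108) = -1/6161/8111 = (1/8111)*(-1/6161) = -1/49971871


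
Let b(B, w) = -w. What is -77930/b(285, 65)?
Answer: 15586/13 ≈ 1198.9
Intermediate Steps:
-77930/b(285, 65) = -77930/((-1*65)) = -77930/(-65) = -77930*(-1/65) = 15586/13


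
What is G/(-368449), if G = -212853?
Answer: 212853/368449 ≈ 0.57770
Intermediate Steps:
G/(-368449) = -212853/(-368449) = -212853*(-1/368449) = 212853/368449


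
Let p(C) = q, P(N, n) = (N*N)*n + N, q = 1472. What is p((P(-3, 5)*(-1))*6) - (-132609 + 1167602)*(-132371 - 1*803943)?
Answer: 969078437274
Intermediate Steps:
P(N, n) = N + n*N**2 (P(N, n) = N**2*n + N = n*N**2 + N = N + n*N**2)
p(C) = 1472
p((P(-3, 5)*(-1))*6) - (-132609 + 1167602)*(-132371 - 1*803943) = 1472 - (-132609 + 1167602)*(-132371 - 1*803943) = 1472 - 1034993*(-132371 - 803943) = 1472 - 1034993*(-936314) = 1472 - 1*(-969078435802) = 1472 + 969078435802 = 969078437274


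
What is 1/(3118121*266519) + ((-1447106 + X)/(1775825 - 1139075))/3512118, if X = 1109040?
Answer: -140471811044659117/929242781494340226531750 ≈ -1.5117e-7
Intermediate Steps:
1/(3118121*266519) + ((-1447106 + X)/(1775825 - 1139075))/3512118 = 1/(3118121*266519) + ((-1447106 + 1109040)/(1775825 - 1139075))/3512118 = (1/3118121)*(1/266519) - 338066/636750*(1/3512118) = 1/831038490799 - 338066*1/636750*(1/3512118) = 1/831038490799 - 169033/318375*1/3512118 = 1/831038490799 - 169033/1118170568250 = -140471811044659117/929242781494340226531750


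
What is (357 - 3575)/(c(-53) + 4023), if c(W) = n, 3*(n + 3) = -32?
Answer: -4827/6014 ≈ -0.80263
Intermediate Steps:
n = -41/3 (n = -3 + (1/3)*(-32) = -3 - 32/3 = -41/3 ≈ -13.667)
c(W) = -41/3
(357 - 3575)/(c(-53) + 4023) = (357 - 3575)/(-41/3 + 4023) = -3218/12028/3 = -3218*3/12028 = -4827/6014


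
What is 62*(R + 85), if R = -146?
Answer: -3782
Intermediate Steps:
62*(R + 85) = 62*(-146 + 85) = 62*(-61) = -3782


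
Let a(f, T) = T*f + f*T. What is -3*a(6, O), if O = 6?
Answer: -216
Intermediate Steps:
a(f, T) = 2*T*f (a(f, T) = T*f + T*f = 2*T*f)
-3*a(6, O) = -6*6*6 = -3*72 = -216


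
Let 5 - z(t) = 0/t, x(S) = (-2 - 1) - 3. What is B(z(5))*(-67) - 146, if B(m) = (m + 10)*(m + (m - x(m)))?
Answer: -16226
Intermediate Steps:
x(S) = -6 (x(S) = -3 - 3 = -6)
z(t) = 5 (z(t) = 5 - 0/t = 5 - 1*0 = 5 + 0 = 5)
B(m) = (6 + 2*m)*(10 + m) (B(m) = (m + 10)*(m + (m - 1*(-6))) = (10 + m)*(m + (m + 6)) = (10 + m)*(m + (6 + m)) = (10 + m)*(6 + 2*m) = (6 + 2*m)*(10 + m))
B(z(5))*(-67) - 146 = (60 + 2*5**2 + 26*5)*(-67) - 146 = (60 + 2*25 + 130)*(-67) - 146 = (60 + 50 + 130)*(-67) - 146 = 240*(-67) - 146 = -16080 - 146 = -16226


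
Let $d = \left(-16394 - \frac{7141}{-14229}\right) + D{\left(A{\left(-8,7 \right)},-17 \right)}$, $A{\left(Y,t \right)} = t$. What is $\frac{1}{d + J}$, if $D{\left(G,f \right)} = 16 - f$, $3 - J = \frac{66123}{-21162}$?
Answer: $- \frac{100371366}{1641510811025} \approx -6.1146 \cdot 10^{-5}$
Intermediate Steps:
$J = \frac{43203}{7054}$ ($J = 3 - \frac{66123}{-21162} = 3 - 66123 \left(- \frac{1}{21162}\right) = 3 - - \frac{22041}{7054} = 3 + \frac{22041}{7054} = \frac{43203}{7054} \approx 6.1246$)
$d = - \frac{232793528}{14229}$ ($d = \left(-16394 - \frac{7141}{-14229}\right) + \left(16 - -17\right) = \left(-16394 - - \frac{7141}{14229}\right) + \left(16 + 17\right) = \left(-16394 + \frac{7141}{14229}\right) + 33 = - \frac{233263085}{14229} + 33 = - \frac{232793528}{14229} \approx -16361.0$)
$\frac{1}{d + J} = \frac{1}{- \frac{232793528}{14229} + \frac{43203}{7054}} = \frac{1}{- \frac{1641510811025}{100371366}} = - \frac{100371366}{1641510811025}$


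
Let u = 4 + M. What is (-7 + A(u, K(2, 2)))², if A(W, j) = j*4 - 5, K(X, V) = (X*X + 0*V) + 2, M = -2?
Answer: 144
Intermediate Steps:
K(X, V) = 2 + X² (K(X, V) = (X² + 0) + 2 = X² + 2 = 2 + X²)
u = 2 (u = 4 - 2 = 2)
A(W, j) = -5 + 4*j (A(W, j) = 4*j - 5 = -5 + 4*j)
(-7 + A(u, K(2, 2)))² = (-7 + (-5 + 4*(2 + 2²)))² = (-7 + (-5 + 4*(2 + 4)))² = (-7 + (-5 + 4*6))² = (-7 + (-5 + 24))² = (-7 + 19)² = 12² = 144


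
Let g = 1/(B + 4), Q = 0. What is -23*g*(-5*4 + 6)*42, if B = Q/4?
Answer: 3381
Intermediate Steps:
B = 0 (B = 0/4 = 0*(¼) = 0)
g = ¼ (g = 1/(0 + 4) = 1/4 = ¼ ≈ 0.25000)
-23*g*(-5*4 + 6)*42 = -23*(-5*4 + 6)/4*42 = -23*(-20 + 6)/4*42 = -23*(-14)/4*42 = -23*(-7/2)*42 = (161/2)*42 = 3381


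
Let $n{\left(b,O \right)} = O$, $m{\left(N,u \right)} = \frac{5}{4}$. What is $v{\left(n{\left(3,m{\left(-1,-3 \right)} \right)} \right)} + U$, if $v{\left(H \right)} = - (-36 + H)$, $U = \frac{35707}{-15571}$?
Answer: $\frac{2021541}{62284} \approx 32.457$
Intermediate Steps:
$m{\left(N,u \right)} = \frac{5}{4}$ ($m{\left(N,u \right)} = 5 \cdot \frac{1}{4} = \frac{5}{4}$)
$U = - \frac{35707}{15571}$ ($U = 35707 \left(- \frac{1}{15571}\right) = - \frac{35707}{15571} \approx -2.2932$)
$v{\left(H \right)} = 36 - H$
$v{\left(n{\left(3,m{\left(-1,-3 \right)} \right)} \right)} + U = \left(36 - \frac{5}{4}\right) - \frac{35707}{15571} = \frac{139}{4} - \frac{35707}{15571} = \frac{2021541}{62284}$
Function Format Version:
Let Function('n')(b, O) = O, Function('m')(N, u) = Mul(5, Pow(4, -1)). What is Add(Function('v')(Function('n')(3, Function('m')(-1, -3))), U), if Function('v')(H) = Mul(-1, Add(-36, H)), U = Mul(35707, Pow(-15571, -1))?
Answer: Rational(2021541, 62284) ≈ 32.457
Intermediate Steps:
Function('m')(N, u) = Rational(5, 4) (Function('m')(N, u) = Mul(5, Rational(1, 4)) = Rational(5, 4))
U = Rational(-35707, 15571) (U = Mul(35707, Rational(-1, 15571)) = Rational(-35707, 15571) ≈ -2.2932)
Function('v')(H) = Add(36, Mul(-1, H))
Add(Function('v')(Function('n')(3, Function('m')(-1, -3))), U) = Add(Add(36, Mul(-1, Rational(5, 4))), Rational(-35707, 15571)) = Add(Add(36, Rational(-5, 4)), Rational(-35707, 15571)) = Add(Rational(139, 4), Rational(-35707, 15571)) = Rational(2021541, 62284)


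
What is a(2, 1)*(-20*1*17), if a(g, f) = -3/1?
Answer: 1020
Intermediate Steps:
a(g, f) = -3 (a(g, f) = -3*1 = -3)
a(2, 1)*(-20*1*17) = -3*(-20*1)*17 = -(-60)*17 = -3*(-340) = 1020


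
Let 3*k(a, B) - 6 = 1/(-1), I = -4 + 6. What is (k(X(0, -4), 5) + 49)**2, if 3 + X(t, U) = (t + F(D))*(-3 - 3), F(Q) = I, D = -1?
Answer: 23104/9 ≈ 2567.1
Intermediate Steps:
I = 2
F(Q) = 2
X(t, U) = -15 - 6*t (X(t, U) = -3 + (t + 2)*(-3 - 3) = -3 + (2 + t)*(-6) = -3 + (-12 - 6*t) = -15 - 6*t)
k(a, B) = 5/3 (k(a, B) = 2 + (1/3)/(-1) = 2 + (1/3)*(-1) = 2 - 1/3 = 5/3)
(k(X(0, -4), 5) + 49)**2 = (5/3 + 49)**2 = (152/3)**2 = 23104/9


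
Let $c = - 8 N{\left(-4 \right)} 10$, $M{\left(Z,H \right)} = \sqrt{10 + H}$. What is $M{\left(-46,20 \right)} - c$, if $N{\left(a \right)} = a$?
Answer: $-320 + \sqrt{30} \approx -314.52$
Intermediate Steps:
$c = 320$ ($c = \left(-8\right) \left(-4\right) 10 = 32 \cdot 10 = 320$)
$M{\left(-46,20 \right)} - c = \sqrt{10 + 20} - 320 = \sqrt{30} - 320 = -320 + \sqrt{30}$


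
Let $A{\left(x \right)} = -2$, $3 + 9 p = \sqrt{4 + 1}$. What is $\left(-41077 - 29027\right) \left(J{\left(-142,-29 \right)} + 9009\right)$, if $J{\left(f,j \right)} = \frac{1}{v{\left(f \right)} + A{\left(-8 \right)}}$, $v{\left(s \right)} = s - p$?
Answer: $- \frac{263970144187434}{417961} - \frac{157734 \sqrt{5}}{417961} \approx -6.3157 \cdot 10^{8}$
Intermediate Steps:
$p = - \frac{1}{3} + \frac{\sqrt{5}}{9}$ ($p = - \frac{1}{3} + \frac{\sqrt{4 + 1}}{9} = - \frac{1}{3} + \frac{\sqrt{5}}{9} \approx -0.084881$)
$v{\left(s \right)} = \frac{1}{3} + s - \frac{\sqrt{5}}{9}$ ($v{\left(s \right)} = s - \left(- \frac{1}{3} + \frac{\sqrt{5}}{9}\right) = s + \left(\frac{1}{3} - \frac{\sqrt{5}}{9}\right) = \frac{1}{3} + s - \frac{\sqrt{5}}{9}$)
$J{\left(f,j \right)} = \frac{1}{- \frac{5}{3} + f - \frac{\sqrt{5}}{9}}$ ($J{\left(f,j \right)} = \frac{1}{\left(\frac{1}{3} + f - \frac{\sqrt{5}}{9}\right) - 2} = \frac{1}{- \frac{5}{3} + f - \frac{\sqrt{5}}{9}}$)
$\left(-41077 - 29027\right) \left(J{\left(-142,-29 \right)} + 9009\right) = \left(-41077 - 29027\right) \left(\frac{9}{-15 - \sqrt{5} + 9 \left(-142\right)} + 9009\right) = - 70104 \left(\frac{9}{-15 - \sqrt{5} - 1278} + 9009\right) = - 70104 \left(\frac{9}{-1293 - \sqrt{5}} + 9009\right) = - 70104 \left(9009 + \frac{9}{-1293 - \sqrt{5}}\right) = -631566936 - \frac{630936}{-1293 - \sqrt{5}}$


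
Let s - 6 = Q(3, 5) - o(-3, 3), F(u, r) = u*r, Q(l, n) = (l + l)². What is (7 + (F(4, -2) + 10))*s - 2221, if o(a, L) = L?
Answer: -1870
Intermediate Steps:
Q(l, n) = 4*l² (Q(l, n) = (2*l)² = 4*l²)
F(u, r) = r*u
s = 39 (s = 6 + (4*3² - 1*3) = 6 + (4*9 - 3) = 6 + (36 - 3) = 6 + 33 = 39)
(7 + (F(4, -2) + 10))*s - 2221 = (7 + (-2*4 + 10))*39 - 2221 = (7 + (-8 + 10))*39 - 2221 = (7 + 2)*39 - 2221 = 9*39 - 2221 = 351 - 2221 = -1870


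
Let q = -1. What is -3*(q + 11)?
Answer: -30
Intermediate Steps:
-3*(q + 11) = -3*(-1 + 11) = -3*10 = -30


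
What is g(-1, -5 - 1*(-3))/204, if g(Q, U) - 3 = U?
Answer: 1/204 ≈ 0.0049020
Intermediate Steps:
g(Q, U) = 3 + U
g(-1, -5 - 1*(-3))/204 = (3 + (-5 - 1*(-3)))/204 = (3 + (-5 + 3))*(1/204) = (3 - 2)*(1/204) = 1*(1/204) = 1/204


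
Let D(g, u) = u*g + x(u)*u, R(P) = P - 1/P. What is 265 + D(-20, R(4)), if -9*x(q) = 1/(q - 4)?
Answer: 575/3 ≈ 191.67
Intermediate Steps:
x(q) = -1/(9*(-4 + q)) (x(q) = -1/(9*(q - 4)) = -1/(9*(-4 + q)))
D(g, u) = g*u - u/(-36 + 9*u) (D(g, u) = u*g + (-1/(-36 + 9*u))*u = g*u - u/(-36 + 9*u))
265 + D(-20, R(4)) = 265 + (4 - 1/4)*(-1 + 9*(-20)*(-4 + (4 - 1/4)))/(9*(-4 + (4 - 1/4))) = 265 + (1/9)*(15/4)*(-1 + 9*(-20)*(-4 + 15/4))/(-4 + 15/4) = 265 + (1/9)*(15/4)*(-1 + 9*(-20)*(-1/4))/(-1/4) = 265 + (1/9)*(15/4)*(-4)*(-1 + 45) = 265 + (1/9)*(15/4)*(-4)*44 = 265 - 220/3 = 575/3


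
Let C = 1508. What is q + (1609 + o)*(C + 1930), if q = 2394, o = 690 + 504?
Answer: 9639108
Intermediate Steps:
o = 1194
q + (1609 + o)*(C + 1930) = 2394 + (1609 + 1194)*(1508 + 1930) = 2394 + 2803*3438 = 2394 + 9636714 = 9639108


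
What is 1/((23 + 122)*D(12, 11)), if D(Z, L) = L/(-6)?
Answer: -6/1595 ≈ -0.0037618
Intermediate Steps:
D(Z, L) = -L/6 (D(Z, L) = L*(-1/6) = -L/6)
1/((23 + 122)*D(12, 11)) = 1/((23 + 122)*(-1/6*11)) = 1/(145*(-11/6)) = 1/(-1595/6) = -6/1595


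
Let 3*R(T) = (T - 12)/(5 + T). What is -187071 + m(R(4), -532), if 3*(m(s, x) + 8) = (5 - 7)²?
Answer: -561233/3 ≈ -1.8708e+5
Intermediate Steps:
R(T) = (-12 + T)/(3*(5 + T)) (R(T) = ((T - 12)/(5 + T))/3 = ((-12 + T)/(5 + T))/3 = (-12 + T)/(3*(5 + T)))
m(s, x) = -20/3 (m(s, x) = -8 + (5 - 7)²/3 = -8 + (⅓)*(-2)² = -8 + (⅓)*4 = -8 + 4/3 = -20/3)
-187071 + m(R(4), -532) = -187071 - 20/3 = -561233/3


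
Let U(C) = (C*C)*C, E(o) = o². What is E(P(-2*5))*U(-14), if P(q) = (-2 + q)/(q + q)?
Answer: -24696/25 ≈ -987.84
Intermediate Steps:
P(q) = (-2 + q)/(2*q) (P(q) = (-2 + q)/((2*q)) = (-2 + q)*(1/(2*q)) = (-2 + q)/(2*q))
U(C) = C³ (U(C) = C²*C = C³)
E(P(-2*5))*U(-14) = ((-2 - 2*5)/(2*((-2*5))))²*(-14)³ = ((½)*(-2 - 10)/(-10))²*(-2744) = ((½)*(-⅒)*(-12))²*(-2744) = (⅗)²*(-2744) = (9/25)*(-2744) = -24696/25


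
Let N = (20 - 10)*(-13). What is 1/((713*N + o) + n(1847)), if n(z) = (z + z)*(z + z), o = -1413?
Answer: 1/13551533 ≈ 7.3792e-8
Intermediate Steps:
N = -130 (N = 10*(-13) = -130)
n(z) = 4*z² (n(z) = (2*z)*(2*z) = 4*z²)
1/((713*N + o) + n(1847)) = 1/((713*(-130) - 1413) + 4*1847²) = 1/((-92690 - 1413) + 4*3411409) = 1/(-94103 + 13645636) = 1/13551533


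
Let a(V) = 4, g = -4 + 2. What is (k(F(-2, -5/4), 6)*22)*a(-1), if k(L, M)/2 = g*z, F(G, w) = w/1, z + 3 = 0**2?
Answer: 1056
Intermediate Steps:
z = -3 (z = -3 + 0**2 = -3 + 0 = -3)
g = -2
F(G, w) = w (F(G, w) = w*1 = w)
k(L, M) = 12 (k(L, M) = 2*(-2*(-3)) = 2*6 = 12)
(k(F(-2, -5/4), 6)*22)*a(-1) = (12*22)*4 = 264*4 = 1056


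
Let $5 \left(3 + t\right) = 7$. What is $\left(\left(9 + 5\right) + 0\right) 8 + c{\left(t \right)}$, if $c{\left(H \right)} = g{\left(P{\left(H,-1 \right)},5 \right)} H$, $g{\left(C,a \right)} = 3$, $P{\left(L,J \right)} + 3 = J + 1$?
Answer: $\frac{536}{5} \approx 107.2$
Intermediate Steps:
$P{\left(L,J \right)} = -2 + J$ ($P{\left(L,J \right)} = -3 + \left(J + 1\right) = -3 + \left(1 + J\right) = -2 + J$)
$t = - \frac{8}{5}$ ($t = -3 + \frac{1}{5} \cdot 7 = -3 + \frac{7}{5} = - \frac{8}{5} \approx -1.6$)
$c{\left(H \right)} = 3 H$
$\left(\left(9 + 5\right) + 0\right) 8 + c{\left(t \right)} = \left(\left(9 + 5\right) + 0\right) 8 + 3 \left(- \frac{8}{5}\right) = \left(14 + 0\right) 8 - \frac{24}{5} = 14 \cdot 8 - \frac{24}{5} = 112 - \frac{24}{5} = \frac{536}{5}$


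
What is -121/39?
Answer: -121/39 ≈ -3.1026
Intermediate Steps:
-121/39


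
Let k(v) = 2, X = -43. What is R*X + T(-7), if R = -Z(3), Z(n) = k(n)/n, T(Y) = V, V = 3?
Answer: 95/3 ≈ 31.667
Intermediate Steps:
T(Y) = 3
Z(n) = 2/n
R = -⅔ (R = -2/3 = -1*⅔ = -⅔ ≈ -0.66667)
R*X + T(-7) = -⅔*(-43) + 3 = 86/3 + 3 = 95/3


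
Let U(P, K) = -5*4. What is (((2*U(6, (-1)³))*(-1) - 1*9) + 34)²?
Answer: 4225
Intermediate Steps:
U(P, K) = -20
(((2*U(6, (-1)³))*(-1) - 1*9) + 34)² = (((2*(-20))*(-1) - 1*9) + 34)² = ((-40*(-1) - 9) + 34)² = ((40 - 9) + 34)² = (31 + 34)² = 65² = 4225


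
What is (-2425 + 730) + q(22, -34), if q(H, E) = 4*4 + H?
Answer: -1657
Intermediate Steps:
q(H, E) = 16 + H
(-2425 + 730) + q(22, -34) = (-2425 + 730) + (16 + 22) = -1695 + 38 = -1657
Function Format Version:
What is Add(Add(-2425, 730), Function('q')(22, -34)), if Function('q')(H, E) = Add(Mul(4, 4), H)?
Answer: -1657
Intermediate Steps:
Function('q')(H, E) = Add(16, H)
Add(Add(-2425, 730), Function('q')(22, -34)) = Add(Add(-2425, 730), Add(16, 22)) = Add(-1695, 38) = -1657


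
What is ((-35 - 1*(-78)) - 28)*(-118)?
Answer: -1770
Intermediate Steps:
((-35 - 1*(-78)) - 28)*(-118) = ((-35 + 78) - 28)*(-118) = (43 - 28)*(-118) = 15*(-118) = -1770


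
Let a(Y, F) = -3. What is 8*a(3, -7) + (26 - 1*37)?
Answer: -35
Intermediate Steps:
8*a(3, -7) + (26 - 1*37) = 8*(-3) + (26 - 1*37) = -24 + (26 - 37) = -24 - 11 = -35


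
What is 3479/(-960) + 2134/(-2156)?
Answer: -217031/47040 ≈ -4.6138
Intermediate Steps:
3479/(-960) + 2134/(-2156) = 3479*(-1/960) + 2134*(-1/2156) = -3479/960 - 97/98 = -217031/47040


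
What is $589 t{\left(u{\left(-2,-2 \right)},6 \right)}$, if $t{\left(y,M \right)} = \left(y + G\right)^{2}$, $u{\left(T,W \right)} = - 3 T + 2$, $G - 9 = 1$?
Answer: $190836$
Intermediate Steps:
$G = 10$ ($G = 9 + 1 = 10$)
$u{\left(T,W \right)} = 2 - 3 T$
$t{\left(y,M \right)} = \left(10 + y\right)^{2}$ ($t{\left(y,M \right)} = \left(y + 10\right)^{2} = \left(10 + y\right)^{2}$)
$589 t{\left(u{\left(-2,-2 \right)},6 \right)} = 589 \left(10 + \left(2 - -6\right)\right)^{2} = 589 \left(10 + \left(2 + 6\right)\right)^{2} = 589 \left(10 + 8\right)^{2} = 589 \cdot 18^{2} = 589 \cdot 324 = 190836$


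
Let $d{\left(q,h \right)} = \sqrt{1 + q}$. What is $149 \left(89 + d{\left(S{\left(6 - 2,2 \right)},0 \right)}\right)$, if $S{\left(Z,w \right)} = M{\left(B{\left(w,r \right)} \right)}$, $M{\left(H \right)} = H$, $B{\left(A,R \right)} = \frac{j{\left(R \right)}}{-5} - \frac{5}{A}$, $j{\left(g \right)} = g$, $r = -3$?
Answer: $13261 + \frac{447 i \sqrt{10}}{10} \approx 13261.0 + 141.35 i$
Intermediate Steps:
$B{\left(A,R \right)} = - \frac{5}{A} - \frac{R}{5}$ ($B{\left(A,R \right)} = \frac{R}{-5} - \frac{5}{A} = R \left(- \frac{1}{5}\right) - \frac{5}{A} = - \frac{R}{5} - \frac{5}{A} = - \frac{5}{A} - \frac{R}{5}$)
$S{\left(Z,w \right)} = \frac{3}{5} - \frac{5}{w}$ ($S{\left(Z,w \right)} = - \frac{5}{w} - - \frac{3}{5} = - \frac{5}{w} + \frac{3}{5} = \frac{3}{5} - \frac{5}{w}$)
$149 \left(89 + d{\left(S{\left(6 - 2,2 \right)},0 \right)}\right) = 149 \left(89 + \sqrt{1 + \left(\frac{3}{5} - \frac{5}{2}\right)}\right) = 149 \left(89 + \sqrt{1 - \frac{19}{10}}\right) = 149 \left(89 + \sqrt{- \frac{9}{10}}\right) = 149 \left(89 + \frac{3 i \sqrt{10}}{10}\right) = 13261 + \frac{447 i \sqrt{10}}{10}$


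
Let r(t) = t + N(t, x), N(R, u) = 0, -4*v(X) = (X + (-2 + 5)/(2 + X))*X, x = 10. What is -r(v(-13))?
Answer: 949/22 ≈ 43.136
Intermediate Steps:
v(X) = -X*(X + 3/(2 + X))/4 (v(X) = -(X + (-2 + 5)/(2 + X))*X/4 = -(X + 3/(2 + X))*X/4 = -X*(X + 3/(2 + X))/4)
r(t) = t (r(t) = t + 0 = t)
-r(v(-13)) = -(-1)*(-13)*(3 + (-13)² + 2*(-13))/(8 + 4*(-13)) = -(-1)*(-13)*(3 + 169 - 26)/(8 - 52) = -(-1)*(-13)*146/(-44) = -(-1)*(-13)*(-1)*146/44 = -1*(-949/22) = 949/22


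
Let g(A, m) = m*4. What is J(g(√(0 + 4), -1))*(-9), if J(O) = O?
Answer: 36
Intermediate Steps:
g(A, m) = 4*m
J(g(√(0 + 4), -1))*(-9) = (4*(-1))*(-9) = -4*(-9) = 36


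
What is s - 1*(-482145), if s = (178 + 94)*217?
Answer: 541169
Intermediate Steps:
s = 59024 (s = 272*217 = 59024)
s - 1*(-482145) = 59024 - 1*(-482145) = 59024 + 482145 = 541169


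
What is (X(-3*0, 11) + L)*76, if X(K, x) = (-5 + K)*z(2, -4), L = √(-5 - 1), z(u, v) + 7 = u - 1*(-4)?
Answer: 380 + 76*I*√6 ≈ 380.0 + 186.16*I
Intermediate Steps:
z(u, v) = -3 + u (z(u, v) = -7 + (u - 1*(-4)) = -7 + (u + 4) = -7 + (4 + u) = -3 + u)
L = I*√6 (L = √(-6) = I*√6 ≈ 2.4495*I)
X(K, x) = 5 - K (X(K, x) = (-5 + K)*(-3 + 2) = (-5 + K)*(-1) = 5 - K)
(X(-3*0, 11) + L)*76 = ((5 - (-3)*0) + I*√6)*76 = ((5 - 1*0) + I*√6)*76 = ((5 + 0) + I*√6)*76 = (5 + I*√6)*76 = 380 + 76*I*√6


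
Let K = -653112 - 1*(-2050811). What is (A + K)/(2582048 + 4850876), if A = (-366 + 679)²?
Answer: 373917/1858231 ≈ 0.20122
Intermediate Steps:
A = 97969 (A = 313² = 97969)
K = 1397699 (K = -653112 + 2050811 = 1397699)
(A + K)/(2582048 + 4850876) = (97969 + 1397699)/(2582048 + 4850876) = 1495668/7432924 = 1495668*(1/7432924) = 373917/1858231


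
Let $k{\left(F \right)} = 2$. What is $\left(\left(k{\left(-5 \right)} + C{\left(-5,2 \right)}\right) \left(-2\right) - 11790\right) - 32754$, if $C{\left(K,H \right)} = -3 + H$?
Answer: $-44546$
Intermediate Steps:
$\left(\left(k{\left(-5 \right)} + C{\left(-5,2 \right)}\right) \left(-2\right) - 11790\right) - 32754 = \left(\left(2 + \left(-3 + 2\right)\right) \left(-2\right) - 11790\right) - 32754 = \left(\left(2 - 1\right) \left(-2\right) - 11790\right) - 32754 = \left(1 \left(-2\right) - 11790\right) - 32754 = \left(-2 - 11790\right) - 32754 = -11792 - 32754 = -44546$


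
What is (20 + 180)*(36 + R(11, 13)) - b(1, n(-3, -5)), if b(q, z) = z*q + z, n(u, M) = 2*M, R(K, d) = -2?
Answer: 6820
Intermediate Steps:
b(q, z) = z + q*z (b(q, z) = q*z + z = z + q*z)
(20 + 180)*(36 + R(11, 13)) - b(1, n(-3, -5)) = (20 + 180)*(36 - 2) - 2*(-5)*(1 + 1) = 200*34 - (-10)*2 = 6800 - 1*(-20) = 6800 + 20 = 6820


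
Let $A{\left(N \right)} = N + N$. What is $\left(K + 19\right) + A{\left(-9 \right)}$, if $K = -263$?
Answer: $-262$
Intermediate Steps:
$A{\left(N \right)} = 2 N$
$\left(K + 19\right) + A{\left(-9 \right)} = \left(-263 + 19\right) + 2 \left(-9\right) = -244 - 18 = -262$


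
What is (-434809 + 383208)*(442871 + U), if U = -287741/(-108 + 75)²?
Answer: -2261056267598/99 ≈ -2.2839e+10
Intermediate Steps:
U = -287741/1089 (U = -287741/((-33)²) = -287741/1089 ≈ -264.23)
(-434809 + 383208)*(442871 + U) = (-434809 + 383208)*(442871 - 287741/1089) = -51601*481998778/1089 = -2261056267598/99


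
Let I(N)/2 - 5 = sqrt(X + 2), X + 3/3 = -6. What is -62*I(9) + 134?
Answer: -486 - 124*I*sqrt(5) ≈ -486.0 - 277.27*I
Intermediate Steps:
X = -7 (X = -1 - 6 = -7)
I(N) = 10 + 2*I*sqrt(5) (I(N) = 10 + 2*sqrt(-7 + 2) = 10 + 2*sqrt(-5) = 10 + 2*(I*sqrt(5)) = 10 + 2*I*sqrt(5))
-62*I(9) + 134 = -62*(10 + 2*I*sqrt(5)) + 134 = (-620 - 124*I*sqrt(5)) + 134 = -486 - 124*I*sqrt(5)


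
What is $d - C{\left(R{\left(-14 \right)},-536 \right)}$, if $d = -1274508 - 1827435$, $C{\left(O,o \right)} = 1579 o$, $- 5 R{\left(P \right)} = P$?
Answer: $-2255599$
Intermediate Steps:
$R{\left(P \right)} = - \frac{P}{5}$
$d = -3101943$
$d - C{\left(R{\left(-14 \right)},-536 \right)} = -3101943 - 1579 \left(-536\right) = -3101943 - -846344 = -3101943 + 846344 = -2255599$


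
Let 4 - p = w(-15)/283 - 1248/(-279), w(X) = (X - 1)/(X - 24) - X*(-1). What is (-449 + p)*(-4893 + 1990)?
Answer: 148796400240/114049 ≈ 1.3047e+6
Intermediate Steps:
w(X) = X + (-1 + X)/(-24 + X) (w(X) = (-1 + X)/(-24 + X) - (-1)*X = (-1 + X)/(-24 + X) + X = X + (-1 + X)/(-24 + X))
p = -48079/114049 (p = 4 - (((-1 + (-15)² - 23*(-15))/(-24 - 15))/283 - 1248/(-279)) = 4 - (((-1 + 225 + 345)/(-39))*(1/283) - 1248*(-1/279)) = 4 - (-1/39*569*(1/283) + 416/93) = 4 - (-569/39*1/283 + 416/93) = 4 - (-569/11037 + 416/93) = 4 - 1*504275/114049 = 4 - 504275/114049 = -48079/114049 ≈ -0.42156)
(-449 + p)*(-4893 + 1990) = (-449 - 48079/114049)*(-4893 + 1990) = -51256080/114049*(-2903) = 148796400240/114049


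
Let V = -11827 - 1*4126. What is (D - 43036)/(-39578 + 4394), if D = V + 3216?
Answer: 18591/11728 ≈ 1.5852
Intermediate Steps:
V = -15953 (V = -11827 - 4126 = -15953)
D = -12737 (D = -15953 + 3216 = -12737)
(D - 43036)/(-39578 + 4394) = (-12737 - 43036)/(-39578 + 4394) = -55773/(-35184) = -55773*(-1/35184) = 18591/11728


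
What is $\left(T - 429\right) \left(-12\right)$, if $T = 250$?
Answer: $2148$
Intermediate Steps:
$\left(T - 429\right) \left(-12\right) = \left(250 - 429\right) \left(-12\right) = \left(-179\right) \left(-12\right) = 2148$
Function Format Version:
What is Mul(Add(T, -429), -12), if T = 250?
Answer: 2148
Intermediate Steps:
Mul(Add(T, -429), -12) = Mul(Add(250, -429), -12) = Mul(-179, -12) = 2148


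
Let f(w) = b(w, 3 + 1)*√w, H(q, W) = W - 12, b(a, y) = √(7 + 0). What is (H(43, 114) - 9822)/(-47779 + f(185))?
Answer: 232205940/1141415773 + 4860*√1295/1141415773 ≈ 0.20359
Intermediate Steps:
b(a, y) = √7
H(q, W) = -12 + W
f(w) = √7*√w
(H(43, 114) - 9822)/(-47779 + f(185)) = ((-12 + 114) - 9822)/(-47779 + √7*√185) = (102 - 9822)/(-47779 + √1295) = -9720/(-47779 + √1295)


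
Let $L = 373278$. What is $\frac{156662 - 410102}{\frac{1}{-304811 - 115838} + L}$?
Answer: $- \frac{106609282560}{157019017421} \approx -0.67896$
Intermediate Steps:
$\frac{156662 - 410102}{\frac{1}{-304811 - 115838} + L} = \frac{156662 - 410102}{\frac{1}{-304811 - 115838} + 373278} = - \frac{253440}{\frac{1}{-304811 + \left(-198143 + 82305\right)} + 373278} = - \frac{253440}{\frac{1}{-304811 - 115838} + 373278} = - \frac{253440}{\frac{1}{-420649} + 373278} = - \frac{253440}{- \frac{1}{420649} + 373278} = - \frac{253440}{\frac{157019017421}{420649}} = \left(-253440\right) \frac{420649}{157019017421} = - \frac{106609282560}{157019017421}$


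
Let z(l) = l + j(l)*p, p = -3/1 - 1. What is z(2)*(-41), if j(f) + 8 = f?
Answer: -1066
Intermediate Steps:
j(f) = -8 + f
p = -4 (p = -3*1 - 1 = -3 - 1 = -4)
z(l) = 32 - 3*l (z(l) = l + (-8 + l)*(-4) = l + (32 - 4*l) = 32 - 3*l)
z(2)*(-41) = (32 - 3*2)*(-41) = (32 - 6)*(-41) = 26*(-41) = -1066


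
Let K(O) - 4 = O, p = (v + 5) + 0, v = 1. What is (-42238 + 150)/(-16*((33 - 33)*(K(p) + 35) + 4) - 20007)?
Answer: 42088/20071 ≈ 2.0970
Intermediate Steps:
p = 6 (p = (1 + 5) + 0 = 6 + 0 = 6)
K(O) = 4 + O
(-42238 + 150)/(-16*((33 - 33)*(K(p) + 35) + 4) - 20007) = (-42238 + 150)/(-16*((33 - 33)*((4 + 6) + 35) + 4) - 20007) = -42088/(-16*(0*(10 + 35) + 4) - 20007) = -42088/(-16*(0*45 + 4) - 20007) = -42088/(-16*(0 + 4) - 20007) = -42088/(-16*4 - 20007) = -42088/(-64 - 20007) = -42088/(-20071) = -42088*(-1/20071) = 42088/20071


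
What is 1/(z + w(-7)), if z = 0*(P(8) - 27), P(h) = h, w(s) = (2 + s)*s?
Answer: 1/35 ≈ 0.028571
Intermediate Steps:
w(s) = s*(2 + s)
z = 0 (z = 0*(8 - 27) = 0*(-19) = 0)
1/(z + w(-7)) = 1/(0 - 7*(2 - 7)) = 1/(0 - 7*(-5)) = 1/(0 + 35) = 1/35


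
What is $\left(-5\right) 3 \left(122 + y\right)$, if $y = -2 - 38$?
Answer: $-1230$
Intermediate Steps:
$y = -40$
$\left(-5\right) 3 \left(122 + y\right) = \left(-5\right) 3 \left(122 - 40\right) = \left(-15\right) 82 = -1230$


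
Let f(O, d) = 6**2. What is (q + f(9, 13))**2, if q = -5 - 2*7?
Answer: 289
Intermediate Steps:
f(O, d) = 36
q = -19 (q = -5 - 14 = -19)
(q + f(9, 13))**2 = (-19 + 36)**2 = 17**2 = 289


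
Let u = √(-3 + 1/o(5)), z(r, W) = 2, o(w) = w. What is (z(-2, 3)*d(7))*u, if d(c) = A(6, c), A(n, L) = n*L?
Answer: 84*I*√70/5 ≈ 140.56*I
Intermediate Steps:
A(n, L) = L*n
d(c) = 6*c (d(c) = c*6 = 6*c)
u = I*√70/5 (u = √(-3 + 1/5) = √(-3 + ⅕) = √(-14/5) = I*√70/5 ≈ 1.6733*I)
(z(-2, 3)*d(7))*u = (2*(6*7))*(I*√70/5) = (2*42)*(I*√70/5) = 84*(I*√70/5) = 84*I*√70/5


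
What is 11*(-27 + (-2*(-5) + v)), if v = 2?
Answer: -165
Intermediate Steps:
11*(-27 + (-2*(-5) + v)) = 11*(-27 + (-2*(-5) + 2)) = 11*(-27 + (10 + 2)) = 11*(-27 + 12) = 11*(-15) = -165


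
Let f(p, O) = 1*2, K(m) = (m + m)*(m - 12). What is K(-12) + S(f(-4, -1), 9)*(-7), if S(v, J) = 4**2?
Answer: 464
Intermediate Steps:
K(m) = 2*m*(-12 + m) (K(m) = (2*m)*(-12 + m) = 2*m*(-12 + m))
f(p, O) = 2
S(v, J) = 16
K(-12) + S(f(-4, -1), 9)*(-7) = 2*(-12)*(-12 - 12) + 16*(-7) = 2*(-12)*(-24) - 112 = 576 - 112 = 464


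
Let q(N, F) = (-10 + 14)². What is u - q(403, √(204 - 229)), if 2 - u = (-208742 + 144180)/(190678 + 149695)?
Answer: -4700660/340373 ≈ -13.810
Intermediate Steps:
q(N, F) = 16 (q(N, F) = 4² = 16)
u = 745308/340373 (u = 2 - (-208742 + 144180)/(190678 + 149695) = 2 - (-64562)/340373 = 2 - 1*(-64562/340373) = 2 + 64562/340373 = 745308/340373 ≈ 2.1897)
u - q(403, √(204 - 229)) = 745308/340373 - 1*16 = 745308/340373 - 16 = -4700660/340373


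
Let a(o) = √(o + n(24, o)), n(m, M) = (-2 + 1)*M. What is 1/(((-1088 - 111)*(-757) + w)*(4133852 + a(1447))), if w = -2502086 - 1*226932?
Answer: -1/7529294686500 ≈ -1.3281e-13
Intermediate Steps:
n(m, M) = -M
w = -2729018 (w = -2502086 - 226932 = -2729018)
a(o) = 0 (a(o) = √(o - o) = √0 = 0)
1/(((-1088 - 111)*(-757) + w)*(4133852 + a(1447))) = 1/(((-1088 - 111)*(-757) - 2729018)*(4133852 + 0)) = 1/((-1199*(-757) - 2729018)*4133852) = 1/((907643 - 2729018)*4133852) = 1/(-1821375*4133852) = 1/(-7529294686500) = -1/7529294686500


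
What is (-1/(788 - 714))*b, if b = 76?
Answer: -38/37 ≈ -1.0270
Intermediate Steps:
(-1/(788 - 714))*b = -1/(788 - 714)*76 = -1/74*76 = -38/37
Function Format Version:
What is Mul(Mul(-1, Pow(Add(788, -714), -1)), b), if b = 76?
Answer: Rational(-38, 37) ≈ -1.0270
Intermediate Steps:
Mul(Mul(-1, Pow(Add(788, -714), -1)), b) = Mul(Mul(-1, Pow(Add(788, -714), -1)), 76) = Mul(Mul(-1, Pow(74, -1)), 76) = Mul(Mul(-1, Rational(1, 74)), 76) = Mul(Rational(-1, 74), 76) = Rational(-38, 37)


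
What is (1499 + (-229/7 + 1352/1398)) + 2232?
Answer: 18100444/4893 ≈ 3699.3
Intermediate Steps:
(1499 + (-229/7 + 1352/1398)) + 2232 = (1499 + (-229*⅐ + 1352*(1/1398))) + 2232 = (1499 + (-229/7 + 676/699)) + 2232 = (1499 - 155339/4893) + 2232 = 7179268/4893 + 2232 = 18100444/4893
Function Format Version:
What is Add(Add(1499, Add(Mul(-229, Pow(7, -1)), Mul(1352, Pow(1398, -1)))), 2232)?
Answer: Rational(18100444, 4893) ≈ 3699.3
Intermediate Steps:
Add(Add(1499, Add(Mul(-229, Pow(7, -1)), Mul(1352, Pow(1398, -1)))), 2232) = Add(Add(1499, Add(Mul(-229, Rational(1, 7)), Mul(1352, Rational(1, 1398)))), 2232) = Add(Add(1499, Add(Rational(-229, 7), Rational(676, 699))), 2232) = Add(Add(1499, Rational(-155339, 4893)), 2232) = Add(Rational(7179268, 4893), 2232) = Rational(18100444, 4893)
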